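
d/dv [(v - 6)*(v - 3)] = 2*v - 9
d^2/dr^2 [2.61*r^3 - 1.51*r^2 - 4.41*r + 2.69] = 15.66*r - 3.02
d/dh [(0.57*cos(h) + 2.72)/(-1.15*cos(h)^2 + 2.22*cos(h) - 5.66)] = (-0.6555*cos(h)^2 - 6.256*cos(h) + 9.2646)*sin(h)/(1.3225*cos(h)^4 - 5.106*cos(h)^3 + 17.9464*cos(h)^2 - 25.1304*cos(h) + 32.0356)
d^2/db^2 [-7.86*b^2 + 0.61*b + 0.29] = -15.7200000000000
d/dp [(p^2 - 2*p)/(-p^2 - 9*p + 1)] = (-11*p^2 + 2*p - 2)/(p^4 + 18*p^3 + 79*p^2 - 18*p + 1)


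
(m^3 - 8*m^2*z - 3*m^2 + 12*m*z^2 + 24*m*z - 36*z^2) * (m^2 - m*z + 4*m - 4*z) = m^5 - 9*m^4*z + m^4 + 20*m^3*z^2 - 9*m^3*z - 12*m^3 - 12*m^2*z^3 + 20*m^2*z^2 + 108*m^2*z - 12*m*z^3 - 240*m*z^2 + 144*z^3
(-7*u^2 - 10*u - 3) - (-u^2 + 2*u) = -6*u^2 - 12*u - 3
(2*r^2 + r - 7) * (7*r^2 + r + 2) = 14*r^4 + 9*r^3 - 44*r^2 - 5*r - 14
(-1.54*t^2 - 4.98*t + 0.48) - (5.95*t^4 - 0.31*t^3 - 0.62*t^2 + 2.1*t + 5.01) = -5.95*t^4 + 0.31*t^3 - 0.92*t^2 - 7.08*t - 4.53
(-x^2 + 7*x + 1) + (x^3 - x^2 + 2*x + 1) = x^3 - 2*x^2 + 9*x + 2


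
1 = 1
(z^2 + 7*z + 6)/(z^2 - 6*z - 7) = (z + 6)/(z - 7)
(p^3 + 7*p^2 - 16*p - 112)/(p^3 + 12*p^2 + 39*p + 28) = (p - 4)/(p + 1)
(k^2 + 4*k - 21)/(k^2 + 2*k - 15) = (k + 7)/(k + 5)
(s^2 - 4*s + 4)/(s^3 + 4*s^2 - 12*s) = (s - 2)/(s*(s + 6))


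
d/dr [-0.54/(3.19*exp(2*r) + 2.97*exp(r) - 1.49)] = (3.4452*exp(r) + 1.6038)*exp(r)/(3.19*exp(2*r) + 2.97*exp(r) - 1.49)^2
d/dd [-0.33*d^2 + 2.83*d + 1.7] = 2.83 - 0.66*d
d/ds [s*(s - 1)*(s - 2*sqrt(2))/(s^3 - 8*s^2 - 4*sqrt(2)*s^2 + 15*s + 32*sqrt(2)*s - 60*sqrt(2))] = (-7*s^4 - 2*sqrt(2)*s^4 + 30*s^3 + 60*sqrt(2)*s^3 - 226*sqrt(2)*s^2 - 127*s^2 + 120*sqrt(2)*s + 480*s - 240)/(s^6 - 16*s^5 - 8*sqrt(2)*s^5 + 126*s^4 + 128*sqrt(2)*s^4 - 752*sqrt(2)*s^3 - 752*s^3 + 1920*sqrt(2)*s^2 + 3233*s^2 - 7680*s - 1800*sqrt(2)*s + 7200)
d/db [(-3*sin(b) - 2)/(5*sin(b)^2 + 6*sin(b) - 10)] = (15*sin(b)^2 + 20*sin(b) + 42)*cos(b)/(5*sin(b)^2 + 6*sin(b) - 10)^2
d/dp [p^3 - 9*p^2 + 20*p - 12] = 3*p^2 - 18*p + 20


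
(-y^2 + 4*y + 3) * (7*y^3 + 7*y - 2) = -7*y^5 + 28*y^4 + 14*y^3 + 30*y^2 + 13*y - 6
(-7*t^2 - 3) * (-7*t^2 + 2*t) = 49*t^4 - 14*t^3 + 21*t^2 - 6*t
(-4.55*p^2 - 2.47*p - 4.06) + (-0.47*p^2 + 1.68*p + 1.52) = -5.02*p^2 - 0.79*p - 2.54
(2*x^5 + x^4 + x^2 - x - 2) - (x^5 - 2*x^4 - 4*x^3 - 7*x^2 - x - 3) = x^5 + 3*x^4 + 4*x^3 + 8*x^2 + 1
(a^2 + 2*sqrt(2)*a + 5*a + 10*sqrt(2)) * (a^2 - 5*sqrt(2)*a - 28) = a^4 - 3*sqrt(2)*a^3 + 5*a^3 - 48*a^2 - 15*sqrt(2)*a^2 - 240*a - 56*sqrt(2)*a - 280*sqrt(2)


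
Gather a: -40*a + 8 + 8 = 16 - 40*a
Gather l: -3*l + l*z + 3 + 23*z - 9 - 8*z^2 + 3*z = l*(z - 3) - 8*z^2 + 26*z - 6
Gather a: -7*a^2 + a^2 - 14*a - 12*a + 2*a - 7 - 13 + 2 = -6*a^2 - 24*a - 18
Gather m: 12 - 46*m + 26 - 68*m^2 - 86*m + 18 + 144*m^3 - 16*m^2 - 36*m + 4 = 144*m^3 - 84*m^2 - 168*m + 60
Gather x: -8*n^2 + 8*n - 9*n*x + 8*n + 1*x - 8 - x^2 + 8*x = -8*n^2 + 16*n - x^2 + x*(9 - 9*n) - 8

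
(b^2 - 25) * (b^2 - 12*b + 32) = b^4 - 12*b^3 + 7*b^2 + 300*b - 800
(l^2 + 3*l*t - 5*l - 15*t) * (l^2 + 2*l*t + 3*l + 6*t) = l^4 + 5*l^3*t - 2*l^3 + 6*l^2*t^2 - 10*l^2*t - 15*l^2 - 12*l*t^2 - 75*l*t - 90*t^2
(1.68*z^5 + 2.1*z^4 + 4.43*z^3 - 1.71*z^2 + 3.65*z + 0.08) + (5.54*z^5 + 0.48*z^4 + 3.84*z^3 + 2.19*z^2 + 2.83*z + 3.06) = 7.22*z^5 + 2.58*z^4 + 8.27*z^3 + 0.48*z^2 + 6.48*z + 3.14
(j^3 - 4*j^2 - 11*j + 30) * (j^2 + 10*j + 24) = j^5 + 6*j^4 - 27*j^3 - 176*j^2 + 36*j + 720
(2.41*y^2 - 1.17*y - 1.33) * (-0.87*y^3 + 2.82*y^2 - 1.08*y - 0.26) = -2.0967*y^5 + 7.8141*y^4 - 4.7451*y^3 - 3.1136*y^2 + 1.7406*y + 0.3458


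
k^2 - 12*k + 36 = (k - 6)^2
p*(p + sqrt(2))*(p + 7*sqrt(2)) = p^3 + 8*sqrt(2)*p^2 + 14*p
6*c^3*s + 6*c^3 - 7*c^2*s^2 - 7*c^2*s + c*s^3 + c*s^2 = (-6*c + s)*(-c + s)*(c*s + c)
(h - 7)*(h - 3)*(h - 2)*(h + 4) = h^4 - 8*h^3 - 7*h^2 + 122*h - 168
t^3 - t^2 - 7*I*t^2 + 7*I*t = t*(t - 1)*(t - 7*I)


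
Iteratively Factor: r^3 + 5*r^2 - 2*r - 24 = (r + 4)*(r^2 + r - 6) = (r + 3)*(r + 4)*(r - 2)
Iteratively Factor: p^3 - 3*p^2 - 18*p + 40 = (p - 2)*(p^2 - p - 20) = (p - 5)*(p - 2)*(p + 4)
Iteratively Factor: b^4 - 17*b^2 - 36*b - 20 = (b + 1)*(b^3 - b^2 - 16*b - 20) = (b + 1)*(b + 2)*(b^2 - 3*b - 10) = (b + 1)*(b + 2)^2*(b - 5)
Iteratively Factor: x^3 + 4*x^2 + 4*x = (x)*(x^2 + 4*x + 4) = x*(x + 2)*(x + 2)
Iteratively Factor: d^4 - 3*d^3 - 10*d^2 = (d)*(d^3 - 3*d^2 - 10*d) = d^2*(d^2 - 3*d - 10) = d^2*(d + 2)*(d - 5)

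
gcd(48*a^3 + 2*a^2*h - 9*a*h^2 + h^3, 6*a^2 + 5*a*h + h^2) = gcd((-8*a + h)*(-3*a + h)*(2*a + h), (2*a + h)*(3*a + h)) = 2*a + h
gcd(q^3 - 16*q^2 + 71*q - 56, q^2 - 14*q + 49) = q - 7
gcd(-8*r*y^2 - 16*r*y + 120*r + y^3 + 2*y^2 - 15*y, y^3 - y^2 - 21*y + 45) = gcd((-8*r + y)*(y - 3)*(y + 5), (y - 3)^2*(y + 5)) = y^2 + 2*y - 15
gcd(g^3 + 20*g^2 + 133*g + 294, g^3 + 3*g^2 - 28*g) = g + 7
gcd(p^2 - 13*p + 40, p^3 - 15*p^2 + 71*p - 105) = p - 5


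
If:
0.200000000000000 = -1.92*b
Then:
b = -0.10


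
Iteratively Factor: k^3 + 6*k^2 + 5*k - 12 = (k + 3)*(k^2 + 3*k - 4) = (k - 1)*(k + 3)*(k + 4)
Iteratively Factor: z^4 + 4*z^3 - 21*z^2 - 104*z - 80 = (z - 5)*(z^3 + 9*z^2 + 24*z + 16) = (z - 5)*(z + 4)*(z^2 + 5*z + 4) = (z - 5)*(z + 1)*(z + 4)*(z + 4)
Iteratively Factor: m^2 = (m)*(m)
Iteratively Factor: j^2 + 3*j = (j + 3)*(j)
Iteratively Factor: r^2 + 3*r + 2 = (r + 1)*(r + 2)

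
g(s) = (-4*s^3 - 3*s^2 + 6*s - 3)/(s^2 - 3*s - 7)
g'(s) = (3 - 2*s)*(-4*s^3 - 3*s^2 + 6*s - 3)/(s^2 - 3*s - 7)^2 + (-12*s^2 - 6*s + 6)/(s^2 - 3*s - 7)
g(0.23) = 0.24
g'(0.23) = -0.60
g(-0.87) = 2.16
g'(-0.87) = -3.41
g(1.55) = 1.71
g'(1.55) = 3.49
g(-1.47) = 13.04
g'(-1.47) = -154.66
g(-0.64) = 1.50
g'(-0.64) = -2.43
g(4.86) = -247.04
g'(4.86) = 663.62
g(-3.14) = 5.90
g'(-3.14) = -3.16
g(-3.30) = 6.40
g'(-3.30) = -3.15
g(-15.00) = 48.41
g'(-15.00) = -3.83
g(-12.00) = 37.02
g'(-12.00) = -3.76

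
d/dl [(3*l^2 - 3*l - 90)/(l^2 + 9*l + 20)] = 30/(l^2 + 8*l + 16)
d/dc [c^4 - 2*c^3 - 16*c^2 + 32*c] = 4*c^3 - 6*c^2 - 32*c + 32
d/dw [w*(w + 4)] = 2*w + 4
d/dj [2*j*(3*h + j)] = 6*h + 4*j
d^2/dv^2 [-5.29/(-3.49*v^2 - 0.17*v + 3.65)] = (-128.865458*v^2 - 6.277114*v + 5.29*(6.98*v + 0.17)*(13.96*v + 0.34) + 134.77333)/(3.49*v^2 + 0.17*v - 3.65)^3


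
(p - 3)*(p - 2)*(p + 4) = p^3 - p^2 - 14*p + 24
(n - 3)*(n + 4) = n^2 + n - 12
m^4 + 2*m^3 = m^3*(m + 2)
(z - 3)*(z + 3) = z^2 - 9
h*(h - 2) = h^2 - 2*h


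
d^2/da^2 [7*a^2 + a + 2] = 14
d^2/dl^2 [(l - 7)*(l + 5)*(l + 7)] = 6*l + 10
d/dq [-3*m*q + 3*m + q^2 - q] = -3*m + 2*q - 1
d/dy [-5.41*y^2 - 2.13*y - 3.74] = -10.82*y - 2.13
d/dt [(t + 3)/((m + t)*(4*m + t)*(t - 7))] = ((m + t)*(4*m + t)*(t - 7) - (m + t)*(4*m + t)*(t + 3) - (m + t)*(t - 7)*(t + 3) - (4*m + t)*(t - 7)*(t + 3))/((m + t)^2*(4*m + t)^2*(t - 7)^2)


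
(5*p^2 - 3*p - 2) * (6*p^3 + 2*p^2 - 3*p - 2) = 30*p^5 - 8*p^4 - 33*p^3 - 5*p^2 + 12*p + 4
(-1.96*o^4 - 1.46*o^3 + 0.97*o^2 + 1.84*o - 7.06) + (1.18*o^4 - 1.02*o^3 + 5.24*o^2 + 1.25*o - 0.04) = -0.78*o^4 - 2.48*o^3 + 6.21*o^2 + 3.09*o - 7.1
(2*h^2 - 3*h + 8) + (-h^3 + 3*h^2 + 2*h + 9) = -h^3 + 5*h^2 - h + 17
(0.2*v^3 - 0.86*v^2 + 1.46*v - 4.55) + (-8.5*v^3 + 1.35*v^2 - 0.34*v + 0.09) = -8.3*v^3 + 0.49*v^2 + 1.12*v - 4.46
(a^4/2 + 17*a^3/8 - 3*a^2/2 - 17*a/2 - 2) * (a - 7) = a^5/2 - 11*a^4/8 - 131*a^3/8 + 2*a^2 + 115*a/2 + 14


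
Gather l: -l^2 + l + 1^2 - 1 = -l^2 + l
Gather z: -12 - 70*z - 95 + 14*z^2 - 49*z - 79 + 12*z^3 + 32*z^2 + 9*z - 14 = 12*z^3 + 46*z^2 - 110*z - 200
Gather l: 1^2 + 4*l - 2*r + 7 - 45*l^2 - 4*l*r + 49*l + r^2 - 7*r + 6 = -45*l^2 + l*(53 - 4*r) + r^2 - 9*r + 14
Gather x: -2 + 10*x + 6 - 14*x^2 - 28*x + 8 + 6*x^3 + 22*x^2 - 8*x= 6*x^3 + 8*x^2 - 26*x + 12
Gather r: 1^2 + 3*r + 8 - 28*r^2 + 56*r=-28*r^2 + 59*r + 9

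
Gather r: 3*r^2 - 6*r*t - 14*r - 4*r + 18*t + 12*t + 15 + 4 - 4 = 3*r^2 + r*(-6*t - 18) + 30*t + 15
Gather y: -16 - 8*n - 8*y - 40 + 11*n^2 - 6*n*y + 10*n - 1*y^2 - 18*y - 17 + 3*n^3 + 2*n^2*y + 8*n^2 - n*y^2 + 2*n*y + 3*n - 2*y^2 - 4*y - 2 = 3*n^3 + 19*n^2 + 5*n + y^2*(-n - 3) + y*(2*n^2 - 4*n - 30) - 75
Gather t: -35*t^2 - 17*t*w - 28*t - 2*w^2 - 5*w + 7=-35*t^2 + t*(-17*w - 28) - 2*w^2 - 5*w + 7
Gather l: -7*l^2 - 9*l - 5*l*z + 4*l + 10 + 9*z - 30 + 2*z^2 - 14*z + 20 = -7*l^2 + l*(-5*z - 5) + 2*z^2 - 5*z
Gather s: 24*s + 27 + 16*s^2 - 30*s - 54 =16*s^2 - 6*s - 27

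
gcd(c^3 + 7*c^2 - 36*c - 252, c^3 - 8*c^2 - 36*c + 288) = c^2 - 36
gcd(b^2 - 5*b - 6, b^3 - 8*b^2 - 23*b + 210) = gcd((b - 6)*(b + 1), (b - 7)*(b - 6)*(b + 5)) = b - 6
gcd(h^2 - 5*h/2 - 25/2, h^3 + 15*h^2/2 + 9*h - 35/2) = 1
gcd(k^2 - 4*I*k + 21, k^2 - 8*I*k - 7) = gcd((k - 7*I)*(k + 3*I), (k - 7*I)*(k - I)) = k - 7*I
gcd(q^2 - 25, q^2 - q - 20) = q - 5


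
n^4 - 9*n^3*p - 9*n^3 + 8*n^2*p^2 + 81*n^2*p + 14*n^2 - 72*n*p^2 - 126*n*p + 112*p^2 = (n - 7)*(n - 2)*(n - 8*p)*(n - p)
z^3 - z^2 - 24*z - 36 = (z - 6)*(z + 2)*(z + 3)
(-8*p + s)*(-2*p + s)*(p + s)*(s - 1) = 16*p^3*s - 16*p^3 + 6*p^2*s^2 - 6*p^2*s - 9*p*s^3 + 9*p*s^2 + s^4 - s^3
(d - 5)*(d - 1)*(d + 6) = d^3 - 31*d + 30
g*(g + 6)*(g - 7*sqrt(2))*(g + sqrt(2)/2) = g^4 - 13*sqrt(2)*g^3/2 + 6*g^3 - 39*sqrt(2)*g^2 - 7*g^2 - 42*g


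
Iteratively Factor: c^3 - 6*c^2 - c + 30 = (c - 5)*(c^2 - c - 6) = (c - 5)*(c - 3)*(c + 2)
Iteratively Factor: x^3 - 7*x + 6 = (x - 1)*(x^2 + x - 6) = (x - 2)*(x - 1)*(x + 3)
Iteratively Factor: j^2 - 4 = (j + 2)*(j - 2)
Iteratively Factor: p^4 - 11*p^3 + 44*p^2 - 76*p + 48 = (p - 2)*(p^3 - 9*p^2 + 26*p - 24) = (p - 4)*(p - 2)*(p^2 - 5*p + 6) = (p - 4)*(p - 2)^2*(p - 3)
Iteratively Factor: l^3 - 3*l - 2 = (l - 2)*(l^2 + 2*l + 1) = (l - 2)*(l + 1)*(l + 1)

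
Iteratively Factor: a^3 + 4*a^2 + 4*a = (a + 2)*(a^2 + 2*a) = (a + 2)^2*(a)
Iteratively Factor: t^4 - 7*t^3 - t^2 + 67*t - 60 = (t + 3)*(t^3 - 10*t^2 + 29*t - 20) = (t - 1)*(t + 3)*(t^2 - 9*t + 20) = (t - 4)*(t - 1)*(t + 3)*(t - 5)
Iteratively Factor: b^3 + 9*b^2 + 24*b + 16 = (b + 4)*(b^2 + 5*b + 4) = (b + 4)^2*(b + 1)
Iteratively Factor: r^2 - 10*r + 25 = (r - 5)*(r - 5)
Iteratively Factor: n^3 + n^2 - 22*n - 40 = (n + 4)*(n^2 - 3*n - 10) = (n - 5)*(n + 4)*(n + 2)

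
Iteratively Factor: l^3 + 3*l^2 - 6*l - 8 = (l + 1)*(l^2 + 2*l - 8) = (l - 2)*(l + 1)*(l + 4)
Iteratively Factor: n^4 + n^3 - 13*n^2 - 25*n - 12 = (n + 3)*(n^3 - 2*n^2 - 7*n - 4) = (n - 4)*(n + 3)*(n^2 + 2*n + 1) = (n - 4)*(n + 1)*(n + 3)*(n + 1)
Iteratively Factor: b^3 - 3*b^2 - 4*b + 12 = (b - 3)*(b^2 - 4) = (b - 3)*(b + 2)*(b - 2)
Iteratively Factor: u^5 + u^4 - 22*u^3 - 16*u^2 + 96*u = (u)*(u^4 + u^3 - 22*u^2 - 16*u + 96) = u*(u - 4)*(u^3 + 5*u^2 - 2*u - 24) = u*(u - 4)*(u + 4)*(u^2 + u - 6) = u*(u - 4)*(u + 3)*(u + 4)*(u - 2)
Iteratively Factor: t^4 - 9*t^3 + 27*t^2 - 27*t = (t - 3)*(t^3 - 6*t^2 + 9*t) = (t - 3)^2*(t^2 - 3*t) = (t - 3)^3*(t)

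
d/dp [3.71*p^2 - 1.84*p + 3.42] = 7.42*p - 1.84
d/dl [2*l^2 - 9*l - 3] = 4*l - 9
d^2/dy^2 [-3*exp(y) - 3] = -3*exp(y)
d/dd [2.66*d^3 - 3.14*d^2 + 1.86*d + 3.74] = 7.98*d^2 - 6.28*d + 1.86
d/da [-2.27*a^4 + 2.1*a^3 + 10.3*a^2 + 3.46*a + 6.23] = -9.08*a^3 + 6.3*a^2 + 20.6*a + 3.46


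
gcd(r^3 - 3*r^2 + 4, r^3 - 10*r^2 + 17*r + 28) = r + 1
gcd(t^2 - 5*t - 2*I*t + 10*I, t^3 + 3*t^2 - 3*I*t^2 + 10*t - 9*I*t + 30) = 1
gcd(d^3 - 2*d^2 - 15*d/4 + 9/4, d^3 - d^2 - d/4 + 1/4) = d - 1/2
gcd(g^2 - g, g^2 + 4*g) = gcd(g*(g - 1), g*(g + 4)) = g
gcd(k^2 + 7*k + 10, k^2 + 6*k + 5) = k + 5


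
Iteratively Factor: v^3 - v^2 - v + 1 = (v - 1)*(v^2 - 1) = (v - 1)^2*(v + 1)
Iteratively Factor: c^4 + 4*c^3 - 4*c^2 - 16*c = (c + 4)*(c^3 - 4*c) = (c - 2)*(c + 4)*(c^2 + 2*c) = c*(c - 2)*(c + 4)*(c + 2)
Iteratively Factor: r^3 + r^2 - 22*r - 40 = (r + 2)*(r^2 - r - 20) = (r - 5)*(r + 2)*(r + 4)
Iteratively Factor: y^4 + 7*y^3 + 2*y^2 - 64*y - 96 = (y - 3)*(y^3 + 10*y^2 + 32*y + 32) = (y - 3)*(y + 4)*(y^2 + 6*y + 8) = (y - 3)*(y + 4)^2*(y + 2)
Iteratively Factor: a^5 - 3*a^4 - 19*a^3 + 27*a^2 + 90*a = (a + 2)*(a^4 - 5*a^3 - 9*a^2 + 45*a) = a*(a + 2)*(a^3 - 5*a^2 - 9*a + 45) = a*(a + 2)*(a + 3)*(a^2 - 8*a + 15) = a*(a - 3)*(a + 2)*(a + 3)*(a - 5)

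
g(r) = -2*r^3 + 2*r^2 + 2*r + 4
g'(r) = -6*r^2 + 4*r + 2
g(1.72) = 3.18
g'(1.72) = -8.87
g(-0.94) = 5.55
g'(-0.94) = -7.06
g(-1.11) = 6.98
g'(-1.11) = -9.83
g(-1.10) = 6.88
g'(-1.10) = -9.66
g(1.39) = 5.27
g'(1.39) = -4.03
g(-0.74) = 4.43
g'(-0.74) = -4.25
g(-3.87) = 142.14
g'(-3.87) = -103.34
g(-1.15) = 7.39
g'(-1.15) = -10.54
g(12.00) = -3140.00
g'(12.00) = -814.00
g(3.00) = -26.00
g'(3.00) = -40.00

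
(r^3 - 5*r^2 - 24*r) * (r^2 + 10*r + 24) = r^5 + 5*r^4 - 50*r^3 - 360*r^2 - 576*r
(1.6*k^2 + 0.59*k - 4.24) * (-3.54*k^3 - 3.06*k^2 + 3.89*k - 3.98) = -5.664*k^5 - 6.9846*k^4 + 19.4282*k^3 + 8.9015*k^2 - 18.8418*k + 16.8752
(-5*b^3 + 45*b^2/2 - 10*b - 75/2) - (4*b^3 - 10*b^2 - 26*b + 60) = -9*b^3 + 65*b^2/2 + 16*b - 195/2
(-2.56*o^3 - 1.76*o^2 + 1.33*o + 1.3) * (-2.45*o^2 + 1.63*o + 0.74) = 6.272*o^5 + 0.139200000000001*o^4 - 8.0217*o^3 - 2.3195*o^2 + 3.1032*o + 0.962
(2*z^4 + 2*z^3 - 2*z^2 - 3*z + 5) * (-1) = -2*z^4 - 2*z^3 + 2*z^2 + 3*z - 5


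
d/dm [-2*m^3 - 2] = -6*m^2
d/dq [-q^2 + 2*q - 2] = 2 - 2*q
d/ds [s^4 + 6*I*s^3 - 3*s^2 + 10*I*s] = 4*s^3 + 18*I*s^2 - 6*s + 10*I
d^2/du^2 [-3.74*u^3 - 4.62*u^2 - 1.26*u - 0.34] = -22.44*u - 9.24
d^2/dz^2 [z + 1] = 0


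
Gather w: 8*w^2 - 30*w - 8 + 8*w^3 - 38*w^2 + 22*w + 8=8*w^3 - 30*w^2 - 8*w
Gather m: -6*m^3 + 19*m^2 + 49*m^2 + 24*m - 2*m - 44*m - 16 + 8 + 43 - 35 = -6*m^3 + 68*m^2 - 22*m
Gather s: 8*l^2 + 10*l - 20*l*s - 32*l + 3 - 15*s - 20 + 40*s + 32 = 8*l^2 - 22*l + s*(25 - 20*l) + 15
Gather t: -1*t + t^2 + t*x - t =t^2 + t*(x - 2)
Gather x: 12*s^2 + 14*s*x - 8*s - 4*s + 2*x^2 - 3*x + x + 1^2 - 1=12*s^2 - 12*s + 2*x^2 + x*(14*s - 2)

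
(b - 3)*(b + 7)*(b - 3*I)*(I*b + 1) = I*b^4 + 4*b^3 + 4*I*b^3 + 16*b^2 - 24*I*b^2 - 84*b - 12*I*b + 63*I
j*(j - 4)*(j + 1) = j^3 - 3*j^2 - 4*j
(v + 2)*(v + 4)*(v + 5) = v^3 + 11*v^2 + 38*v + 40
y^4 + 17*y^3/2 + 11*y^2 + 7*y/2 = y*(y + 1/2)*(y + 1)*(y + 7)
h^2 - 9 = (h - 3)*(h + 3)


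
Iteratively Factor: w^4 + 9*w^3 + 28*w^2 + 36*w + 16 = (w + 4)*(w^3 + 5*w^2 + 8*w + 4) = (w + 2)*(w + 4)*(w^2 + 3*w + 2) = (w + 1)*(w + 2)*(w + 4)*(w + 2)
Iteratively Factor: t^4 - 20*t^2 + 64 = (t + 2)*(t^3 - 2*t^2 - 16*t + 32) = (t - 2)*(t + 2)*(t^2 - 16) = (t - 4)*(t - 2)*(t + 2)*(t + 4)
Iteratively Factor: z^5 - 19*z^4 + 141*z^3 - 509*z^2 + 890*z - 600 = (z - 3)*(z^4 - 16*z^3 + 93*z^2 - 230*z + 200) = (z - 5)*(z - 3)*(z^3 - 11*z^2 + 38*z - 40) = (z - 5)*(z - 3)*(z - 2)*(z^2 - 9*z + 20) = (z - 5)^2*(z - 3)*(z - 2)*(z - 4)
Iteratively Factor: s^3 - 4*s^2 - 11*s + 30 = (s + 3)*(s^2 - 7*s + 10) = (s - 2)*(s + 3)*(s - 5)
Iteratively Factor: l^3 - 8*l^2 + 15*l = (l - 5)*(l^2 - 3*l) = (l - 5)*(l - 3)*(l)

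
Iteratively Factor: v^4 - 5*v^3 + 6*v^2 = (v - 3)*(v^3 - 2*v^2) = (v - 3)*(v - 2)*(v^2) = v*(v - 3)*(v - 2)*(v)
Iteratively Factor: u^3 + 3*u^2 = (u + 3)*(u^2) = u*(u + 3)*(u)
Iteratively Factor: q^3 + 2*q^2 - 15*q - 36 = (q + 3)*(q^2 - q - 12) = (q + 3)^2*(q - 4)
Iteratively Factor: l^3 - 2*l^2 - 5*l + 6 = (l - 1)*(l^2 - l - 6) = (l - 3)*(l - 1)*(l + 2)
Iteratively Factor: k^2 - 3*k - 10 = (k + 2)*(k - 5)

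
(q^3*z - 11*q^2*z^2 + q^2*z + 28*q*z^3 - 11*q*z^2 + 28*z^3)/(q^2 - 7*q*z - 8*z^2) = z*(-q^3 + 11*q^2*z - q^2 - 28*q*z^2 + 11*q*z - 28*z^2)/(-q^2 + 7*q*z + 8*z^2)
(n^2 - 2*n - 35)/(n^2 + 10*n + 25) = (n - 7)/(n + 5)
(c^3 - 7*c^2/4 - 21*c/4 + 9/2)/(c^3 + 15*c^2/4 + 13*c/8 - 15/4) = 2*(c - 3)/(2*c + 5)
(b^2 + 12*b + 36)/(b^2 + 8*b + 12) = (b + 6)/(b + 2)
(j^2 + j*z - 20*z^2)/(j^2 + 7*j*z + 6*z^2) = (j^2 + j*z - 20*z^2)/(j^2 + 7*j*z + 6*z^2)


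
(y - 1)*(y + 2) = y^2 + y - 2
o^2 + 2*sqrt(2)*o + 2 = (o + sqrt(2))^2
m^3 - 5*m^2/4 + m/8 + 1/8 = (m - 1)*(m - 1/2)*(m + 1/4)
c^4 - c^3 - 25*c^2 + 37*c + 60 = (c - 4)*(c - 3)*(c + 1)*(c + 5)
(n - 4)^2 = n^2 - 8*n + 16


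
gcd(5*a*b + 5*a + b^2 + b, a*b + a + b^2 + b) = b + 1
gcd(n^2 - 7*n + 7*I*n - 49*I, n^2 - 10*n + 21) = n - 7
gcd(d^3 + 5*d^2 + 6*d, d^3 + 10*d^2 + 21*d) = d^2 + 3*d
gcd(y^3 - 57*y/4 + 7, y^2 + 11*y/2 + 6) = y + 4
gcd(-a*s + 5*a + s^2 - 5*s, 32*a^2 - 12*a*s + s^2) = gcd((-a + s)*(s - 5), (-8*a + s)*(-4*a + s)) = 1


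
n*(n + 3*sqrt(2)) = n^2 + 3*sqrt(2)*n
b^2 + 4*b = b*(b + 4)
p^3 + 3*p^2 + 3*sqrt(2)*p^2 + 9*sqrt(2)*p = p*(p + 3)*(p + 3*sqrt(2))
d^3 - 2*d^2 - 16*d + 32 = (d - 4)*(d - 2)*(d + 4)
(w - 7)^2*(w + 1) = w^3 - 13*w^2 + 35*w + 49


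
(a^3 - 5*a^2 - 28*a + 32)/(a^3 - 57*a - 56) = (a^2 + 3*a - 4)/(a^2 + 8*a + 7)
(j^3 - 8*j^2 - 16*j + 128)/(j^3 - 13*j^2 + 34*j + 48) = (j^2 - 16)/(j^2 - 5*j - 6)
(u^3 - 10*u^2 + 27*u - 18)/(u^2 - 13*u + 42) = (u^2 - 4*u + 3)/(u - 7)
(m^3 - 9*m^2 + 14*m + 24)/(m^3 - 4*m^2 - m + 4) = (m - 6)/(m - 1)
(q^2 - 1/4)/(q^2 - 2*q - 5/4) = (2*q - 1)/(2*q - 5)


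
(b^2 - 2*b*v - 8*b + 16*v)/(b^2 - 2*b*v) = (b - 8)/b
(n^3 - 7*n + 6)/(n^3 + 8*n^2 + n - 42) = (n - 1)/(n + 7)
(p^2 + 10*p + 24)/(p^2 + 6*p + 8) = (p + 6)/(p + 2)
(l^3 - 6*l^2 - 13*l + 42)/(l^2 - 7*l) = l + 1 - 6/l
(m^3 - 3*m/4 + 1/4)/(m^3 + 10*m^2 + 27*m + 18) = (m^2 - m + 1/4)/(m^2 + 9*m + 18)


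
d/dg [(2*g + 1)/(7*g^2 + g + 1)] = (14*g^2 + 2*g - (2*g + 1)*(14*g + 1) + 2)/(7*g^2 + g + 1)^2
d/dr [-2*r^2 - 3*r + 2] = -4*r - 3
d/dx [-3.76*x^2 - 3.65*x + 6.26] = -7.52*x - 3.65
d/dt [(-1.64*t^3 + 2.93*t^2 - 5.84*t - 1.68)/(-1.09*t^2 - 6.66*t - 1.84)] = (1.7876*t^4 + 21.8448*t^3 - 16.8266*t^2 - 14.4448*t - 0.443200000000001)/(1.1881*t^4 + 14.5188*t^3 + 48.3668*t^2 + 24.5088*t + 3.3856)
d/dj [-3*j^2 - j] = -6*j - 1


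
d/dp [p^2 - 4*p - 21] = 2*p - 4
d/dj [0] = 0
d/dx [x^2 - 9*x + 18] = 2*x - 9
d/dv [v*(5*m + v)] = 5*m + 2*v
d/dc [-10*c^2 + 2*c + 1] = 2 - 20*c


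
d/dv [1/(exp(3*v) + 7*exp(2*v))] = (-3*exp(v) - 14)*exp(-2*v)/(exp(v) + 7)^2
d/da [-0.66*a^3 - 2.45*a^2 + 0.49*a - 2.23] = -1.98*a^2 - 4.9*a + 0.49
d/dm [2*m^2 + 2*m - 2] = 4*m + 2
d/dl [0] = 0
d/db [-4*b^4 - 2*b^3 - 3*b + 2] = -16*b^3 - 6*b^2 - 3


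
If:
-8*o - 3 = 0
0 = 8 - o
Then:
No Solution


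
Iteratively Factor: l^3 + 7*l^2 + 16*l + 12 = (l + 2)*(l^2 + 5*l + 6) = (l + 2)^2*(l + 3)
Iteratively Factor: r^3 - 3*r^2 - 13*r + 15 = (r + 3)*(r^2 - 6*r + 5) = (r - 1)*(r + 3)*(r - 5)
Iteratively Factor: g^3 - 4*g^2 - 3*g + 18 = (g + 2)*(g^2 - 6*g + 9) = (g - 3)*(g + 2)*(g - 3)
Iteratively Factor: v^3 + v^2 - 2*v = (v + 2)*(v^2 - v) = (v - 1)*(v + 2)*(v)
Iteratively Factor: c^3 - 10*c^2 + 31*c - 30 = (c - 3)*(c^2 - 7*c + 10) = (c - 5)*(c - 3)*(c - 2)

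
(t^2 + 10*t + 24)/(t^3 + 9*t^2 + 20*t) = (t + 6)/(t*(t + 5))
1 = 1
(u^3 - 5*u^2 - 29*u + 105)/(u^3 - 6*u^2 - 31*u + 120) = (u - 7)/(u - 8)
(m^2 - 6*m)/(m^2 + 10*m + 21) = m*(m - 6)/(m^2 + 10*m + 21)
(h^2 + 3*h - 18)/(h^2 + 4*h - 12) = (h - 3)/(h - 2)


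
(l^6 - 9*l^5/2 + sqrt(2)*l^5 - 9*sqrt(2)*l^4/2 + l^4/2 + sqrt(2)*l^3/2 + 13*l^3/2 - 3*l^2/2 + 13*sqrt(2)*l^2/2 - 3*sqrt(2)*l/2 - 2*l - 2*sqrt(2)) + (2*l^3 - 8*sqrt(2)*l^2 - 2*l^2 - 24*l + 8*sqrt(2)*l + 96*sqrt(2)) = l^6 - 9*l^5/2 + sqrt(2)*l^5 - 9*sqrt(2)*l^4/2 + l^4/2 + sqrt(2)*l^3/2 + 17*l^3/2 - 7*l^2/2 - 3*sqrt(2)*l^2/2 - 26*l + 13*sqrt(2)*l/2 + 94*sqrt(2)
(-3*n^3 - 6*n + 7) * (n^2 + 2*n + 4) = -3*n^5 - 6*n^4 - 18*n^3 - 5*n^2 - 10*n + 28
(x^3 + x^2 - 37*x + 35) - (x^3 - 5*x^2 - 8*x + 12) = 6*x^2 - 29*x + 23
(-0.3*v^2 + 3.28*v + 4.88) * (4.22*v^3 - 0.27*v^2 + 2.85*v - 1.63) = -1.266*v^5 + 13.9226*v^4 + 18.853*v^3 + 8.5194*v^2 + 8.5616*v - 7.9544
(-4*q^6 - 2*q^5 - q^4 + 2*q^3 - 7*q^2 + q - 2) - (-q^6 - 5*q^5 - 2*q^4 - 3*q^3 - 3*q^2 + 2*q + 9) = -3*q^6 + 3*q^5 + q^4 + 5*q^3 - 4*q^2 - q - 11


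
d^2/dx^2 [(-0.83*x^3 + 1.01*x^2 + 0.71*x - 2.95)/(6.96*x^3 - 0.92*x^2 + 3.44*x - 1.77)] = (87.22272*x^6 + 325.594368*x^5 - 2009.900448*x^4 + 433.080472*x^3 - 313.348056*x^2 - 184.571706*x - 45.236126)/(337.153536*x^9 - 133.698816*x^8 + 517.590144*x^7 - 390.165632*x^6 + 323.8224*x^5 - 291.423408*x^4 + 139.732712*x^3 - 71.48322*x^2 + 32.331528*x - 5.545233)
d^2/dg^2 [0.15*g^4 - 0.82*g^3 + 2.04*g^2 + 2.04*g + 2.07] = 1.8*g^2 - 4.92*g + 4.08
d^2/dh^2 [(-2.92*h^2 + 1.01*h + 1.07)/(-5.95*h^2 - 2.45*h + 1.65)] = (1.13686837721616e-13*h^4 - 156.64565*h^3 - 55.2814500000001*h^2 - 153.0816*h - 26.12125)/(210.644875*h^6 + 260.208375*h^5 - 68.09775*h^4 - 129.611125*h^3 + 18.88425*h^2 + 20.010375*h - 4.492125)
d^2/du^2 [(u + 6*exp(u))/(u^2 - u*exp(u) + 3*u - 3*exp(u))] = (2*(u + 6*exp(u))*(u*exp(u) - 2*u + 4*exp(u) - 3)^2 + ((u + 6*exp(u))*(u*exp(u) + 5*exp(u) - 2) + 2*(6*exp(u) + 1)*(u*exp(u) - 2*u + 4*exp(u) - 3))*(u^2 - u*exp(u) + 3*u - 3*exp(u)) + 6*(u^2 - u*exp(u) + 3*u - 3*exp(u))^2*exp(u))/(u^2 - u*exp(u) + 3*u - 3*exp(u))^3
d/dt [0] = 0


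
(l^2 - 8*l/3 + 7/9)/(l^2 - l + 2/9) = (3*l - 7)/(3*l - 2)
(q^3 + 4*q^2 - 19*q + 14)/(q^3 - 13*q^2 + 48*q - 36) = (q^2 + 5*q - 14)/(q^2 - 12*q + 36)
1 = 1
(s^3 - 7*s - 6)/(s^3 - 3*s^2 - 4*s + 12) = (s + 1)/(s - 2)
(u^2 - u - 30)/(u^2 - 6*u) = (u + 5)/u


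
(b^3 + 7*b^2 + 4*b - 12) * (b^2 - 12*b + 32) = b^5 - 5*b^4 - 48*b^3 + 164*b^2 + 272*b - 384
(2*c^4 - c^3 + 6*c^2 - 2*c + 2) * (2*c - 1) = 4*c^5 - 4*c^4 + 13*c^3 - 10*c^2 + 6*c - 2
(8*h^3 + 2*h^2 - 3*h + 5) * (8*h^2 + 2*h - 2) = 64*h^5 + 32*h^4 - 36*h^3 + 30*h^2 + 16*h - 10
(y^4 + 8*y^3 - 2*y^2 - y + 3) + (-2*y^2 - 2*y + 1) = y^4 + 8*y^3 - 4*y^2 - 3*y + 4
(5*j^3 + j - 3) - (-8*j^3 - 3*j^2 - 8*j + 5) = 13*j^3 + 3*j^2 + 9*j - 8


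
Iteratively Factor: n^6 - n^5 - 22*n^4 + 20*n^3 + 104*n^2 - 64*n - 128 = (n - 4)*(n^5 + 3*n^4 - 10*n^3 - 20*n^2 + 24*n + 32) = (n - 4)*(n - 2)*(n^4 + 5*n^3 - 20*n - 16) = (n - 4)*(n - 2)*(n + 2)*(n^3 + 3*n^2 - 6*n - 8) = (n - 4)*(n - 2)*(n + 1)*(n + 2)*(n^2 + 2*n - 8) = (n - 4)*(n - 2)*(n + 1)*(n + 2)*(n + 4)*(n - 2)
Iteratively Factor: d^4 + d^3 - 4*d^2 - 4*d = (d + 1)*(d^3 - 4*d) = (d - 2)*(d + 1)*(d^2 + 2*d) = (d - 2)*(d + 1)*(d + 2)*(d)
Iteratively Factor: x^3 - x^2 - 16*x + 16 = (x - 1)*(x^2 - 16) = (x - 1)*(x + 4)*(x - 4)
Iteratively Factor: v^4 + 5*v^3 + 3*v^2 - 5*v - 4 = (v + 1)*(v^3 + 4*v^2 - v - 4) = (v - 1)*(v + 1)*(v^2 + 5*v + 4) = (v - 1)*(v + 1)*(v + 4)*(v + 1)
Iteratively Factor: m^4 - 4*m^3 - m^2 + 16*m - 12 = (m - 3)*(m^3 - m^2 - 4*m + 4) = (m - 3)*(m - 1)*(m^2 - 4) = (m - 3)*(m - 2)*(m - 1)*(m + 2)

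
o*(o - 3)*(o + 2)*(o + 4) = o^4 + 3*o^3 - 10*o^2 - 24*o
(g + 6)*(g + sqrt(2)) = g^2 + sqrt(2)*g + 6*g + 6*sqrt(2)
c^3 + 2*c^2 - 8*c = c*(c - 2)*(c + 4)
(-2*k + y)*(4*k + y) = -8*k^2 + 2*k*y + y^2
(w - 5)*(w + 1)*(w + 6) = w^3 + 2*w^2 - 29*w - 30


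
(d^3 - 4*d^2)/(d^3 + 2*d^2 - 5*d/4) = 4*d*(d - 4)/(4*d^2 + 8*d - 5)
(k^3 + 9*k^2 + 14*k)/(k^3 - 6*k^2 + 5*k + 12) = k*(k^2 + 9*k + 14)/(k^3 - 6*k^2 + 5*k + 12)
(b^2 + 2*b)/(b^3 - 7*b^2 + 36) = b/(b^2 - 9*b + 18)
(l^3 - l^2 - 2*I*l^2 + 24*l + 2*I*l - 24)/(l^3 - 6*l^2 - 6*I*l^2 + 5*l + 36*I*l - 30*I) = (l + 4*I)/(l - 5)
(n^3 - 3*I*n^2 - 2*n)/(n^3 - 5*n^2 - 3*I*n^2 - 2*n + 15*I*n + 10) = n/(n - 5)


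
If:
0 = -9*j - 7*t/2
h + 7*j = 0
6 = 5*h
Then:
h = 6/5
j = -6/35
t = 108/245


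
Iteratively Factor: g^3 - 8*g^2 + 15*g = (g)*(g^2 - 8*g + 15) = g*(g - 5)*(g - 3)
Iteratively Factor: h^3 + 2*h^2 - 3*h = (h + 3)*(h^2 - h) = (h - 1)*(h + 3)*(h)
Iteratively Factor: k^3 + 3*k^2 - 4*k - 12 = (k - 2)*(k^2 + 5*k + 6) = (k - 2)*(k + 3)*(k + 2)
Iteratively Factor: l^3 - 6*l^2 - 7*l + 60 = (l - 4)*(l^2 - 2*l - 15) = (l - 4)*(l + 3)*(l - 5)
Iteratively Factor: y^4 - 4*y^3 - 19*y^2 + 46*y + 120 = (y + 2)*(y^3 - 6*y^2 - 7*y + 60) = (y - 4)*(y + 2)*(y^2 - 2*y - 15) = (y - 5)*(y - 4)*(y + 2)*(y + 3)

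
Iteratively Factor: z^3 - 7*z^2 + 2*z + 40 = (z - 4)*(z^2 - 3*z - 10) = (z - 4)*(z + 2)*(z - 5)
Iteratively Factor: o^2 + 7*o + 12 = (o + 4)*(o + 3)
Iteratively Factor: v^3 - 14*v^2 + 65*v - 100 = (v - 5)*(v^2 - 9*v + 20) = (v - 5)*(v - 4)*(v - 5)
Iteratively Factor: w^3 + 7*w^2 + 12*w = (w)*(w^2 + 7*w + 12) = w*(w + 3)*(w + 4)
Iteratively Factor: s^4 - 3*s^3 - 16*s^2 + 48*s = (s)*(s^3 - 3*s^2 - 16*s + 48) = s*(s + 4)*(s^2 - 7*s + 12) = s*(s - 4)*(s + 4)*(s - 3)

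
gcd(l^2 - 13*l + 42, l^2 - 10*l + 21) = l - 7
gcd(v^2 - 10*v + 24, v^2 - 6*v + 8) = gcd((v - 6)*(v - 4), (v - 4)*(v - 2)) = v - 4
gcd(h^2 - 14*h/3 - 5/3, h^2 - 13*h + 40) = h - 5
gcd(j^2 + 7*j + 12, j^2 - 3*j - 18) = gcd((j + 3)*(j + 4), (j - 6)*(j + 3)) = j + 3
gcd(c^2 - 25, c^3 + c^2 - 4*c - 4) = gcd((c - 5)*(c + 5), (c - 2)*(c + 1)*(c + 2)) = 1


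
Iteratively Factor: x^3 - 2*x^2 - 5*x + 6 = (x - 1)*(x^2 - x - 6) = (x - 3)*(x - 1)*(x + 2)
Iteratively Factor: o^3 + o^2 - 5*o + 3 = (o + 3)*(o^2 - 2*o + 1) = (o - 1)*(o + 3)*(o - 1)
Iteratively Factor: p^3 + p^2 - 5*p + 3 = (p - 1)*(p^2 + 2*p - 3) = (p - 1)^2*(p + 3)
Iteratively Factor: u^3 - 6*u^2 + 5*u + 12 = (u + 1)*(u^2 - 7*u + 12) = (u - 3)*(u + 1)*(u - 4)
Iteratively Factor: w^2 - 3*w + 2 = (w - 2)*(w - 1)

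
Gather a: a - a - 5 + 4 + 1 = 0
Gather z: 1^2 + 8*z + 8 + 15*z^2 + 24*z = 15*z^2 + 32*z + 9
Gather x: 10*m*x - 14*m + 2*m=10*m*x - 12*m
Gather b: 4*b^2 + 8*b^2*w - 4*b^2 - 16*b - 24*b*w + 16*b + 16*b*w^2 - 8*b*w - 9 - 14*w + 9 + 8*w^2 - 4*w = 8*b^2*w + b*(16*w^2 - 32*w) + 8*w^2 - 18*w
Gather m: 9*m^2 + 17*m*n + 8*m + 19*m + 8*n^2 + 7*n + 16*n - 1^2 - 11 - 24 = 9*m^2 + m*(17*n + 27) + 8*n^2 + 23*n - 36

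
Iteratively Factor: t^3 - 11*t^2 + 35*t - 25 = (t - 5)*(t^2 - 6*t + 5) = (t - 5)^2*(t - 1)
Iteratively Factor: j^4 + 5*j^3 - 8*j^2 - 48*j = (j - 3)*(j^3 + 8*j^2 + 16*j) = (j - 3)*(j + 4)*(j^2 + 4*j) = (j - 3)*(j + 4)^2*(j)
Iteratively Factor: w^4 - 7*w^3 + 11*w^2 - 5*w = (w - 5)*(w^3 - 2*w^2 + w) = (w - 5)*(w - 1)*(w^2 - w) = w*(w - 5)*(w - 1)*(w - 1)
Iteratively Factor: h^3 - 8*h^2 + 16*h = (h - 4)*(h^2 - 4*h) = h*(h - 4)*(h - 4)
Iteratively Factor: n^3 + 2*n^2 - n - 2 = (n + 2)*(n^2 - 1) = (n - 1)*(n + 2)*(n + 1)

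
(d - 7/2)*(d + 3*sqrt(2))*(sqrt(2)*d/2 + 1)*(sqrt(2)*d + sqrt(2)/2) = d^4 - 3*d^3 + 4*sqrt(2)*d^3 - 12*sqrt(2)*d^2 + 17*d^2/4 - 18*d - 7*sqrt(2)*d - 21/2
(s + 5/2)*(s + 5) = s^2 + 15*s/2 + 25/2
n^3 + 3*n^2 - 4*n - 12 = (n - 2)*(n + 2)*(n + 3)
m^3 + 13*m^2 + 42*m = m*(m + 6)*(m + 7)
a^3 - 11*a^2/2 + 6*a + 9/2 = (a - 3)^2*(a + 1/2)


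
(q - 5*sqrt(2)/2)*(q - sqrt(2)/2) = q^2 - 3*sqrt(2)*q + 5/2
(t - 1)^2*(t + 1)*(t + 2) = t^4 + t^3 - 3*t^2 - t + 2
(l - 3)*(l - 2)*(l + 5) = l^3 - 19*l + 30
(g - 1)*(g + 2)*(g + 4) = g^3 + 5*g^2 + 2*g - 8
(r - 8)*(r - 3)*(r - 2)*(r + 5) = r^4 - 8*r^3 - 19*r^2 + 182*r - 240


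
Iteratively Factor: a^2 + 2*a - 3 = (a - 1)*(a + 3)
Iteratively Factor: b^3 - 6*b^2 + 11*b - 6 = (b - 3)*(b^2 - 3*b + 2) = (b - 3)*(b - 2)*(b - 1)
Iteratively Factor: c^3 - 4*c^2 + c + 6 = (c - 2)*(c^2 - 2*c - 3) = (c - 2)*(c + 1)*(c - 3)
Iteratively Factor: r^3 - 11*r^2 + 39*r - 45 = (r - 3)*(r^2 - 8*r + 15) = (r - 5)*(r - 3)*(r - 3)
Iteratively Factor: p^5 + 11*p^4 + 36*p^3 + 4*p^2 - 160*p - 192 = (p + 4)*(p^4 + 7*p^3 + 8*p^2 - 28*p - 48) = (p + 4)^2*(p^3 + 3*p^2 - 4*p - 12) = (p + 2)*(p + 4)^2*(p^2 + p - 6) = (p - 2)*(p + 2)*(p + 4)^2*(p + 3)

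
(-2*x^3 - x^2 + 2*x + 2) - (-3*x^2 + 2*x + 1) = -2*x^3 + 2*x^2 + 1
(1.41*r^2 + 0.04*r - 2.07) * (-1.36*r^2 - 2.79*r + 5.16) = -1.9176*r^4 - 3.9883*r^3 + 9.9792*r^2 + 5.9817*r - 10.6812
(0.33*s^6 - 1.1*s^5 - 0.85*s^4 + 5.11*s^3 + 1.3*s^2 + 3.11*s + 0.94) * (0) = 0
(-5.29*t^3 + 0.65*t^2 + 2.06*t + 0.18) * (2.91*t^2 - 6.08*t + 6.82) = -15.3939*t^5 + 34.0547*t^4 - 34.0352*t^3 - 7.568*t^2 + 12.9548*t + 1.2276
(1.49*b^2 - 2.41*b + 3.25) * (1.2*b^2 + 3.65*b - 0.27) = 1.788*b^4 + 2.5465*b^3 - 5.2988*b^2 + 12.5132*b - 0.8775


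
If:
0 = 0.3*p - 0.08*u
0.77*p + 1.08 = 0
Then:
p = -1.40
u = -5.26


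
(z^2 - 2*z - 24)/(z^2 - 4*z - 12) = (z + 4)/(z + 2)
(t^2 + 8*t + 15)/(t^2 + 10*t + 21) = (t + 5)/(t + 7)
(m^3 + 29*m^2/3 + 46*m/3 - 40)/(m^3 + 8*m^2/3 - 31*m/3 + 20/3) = (m + 6)/(m - 1)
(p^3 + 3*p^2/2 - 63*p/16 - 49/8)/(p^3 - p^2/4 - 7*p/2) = (p + 7/4)/p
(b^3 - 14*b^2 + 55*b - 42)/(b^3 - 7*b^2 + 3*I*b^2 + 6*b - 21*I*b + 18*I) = (b - 7)/(b + 3*I)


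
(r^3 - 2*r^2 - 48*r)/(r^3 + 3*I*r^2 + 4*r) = (r^2 - 2*r - 48)/(r^2 + 3*I*r + 4)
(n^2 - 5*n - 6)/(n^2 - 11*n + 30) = (n + 1)/(n - 5)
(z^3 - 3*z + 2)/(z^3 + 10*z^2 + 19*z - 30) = (z^2 + z - 2)/(z^2 + 11*z + 30)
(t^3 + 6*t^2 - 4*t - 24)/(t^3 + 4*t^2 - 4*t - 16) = (t + 6)/(t + 4)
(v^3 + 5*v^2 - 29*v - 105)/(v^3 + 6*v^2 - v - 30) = (v^2 + 2*v - 35)/(v^2 + 3*v - 10)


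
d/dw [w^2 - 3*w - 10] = 2*w - 3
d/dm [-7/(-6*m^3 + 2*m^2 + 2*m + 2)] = 7*(-9*m^2 + 2*m + 1)/(2*(-3*m^3 + m^2 + m + 1)^2)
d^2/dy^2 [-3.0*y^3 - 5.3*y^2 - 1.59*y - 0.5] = -18.0*y - 10.6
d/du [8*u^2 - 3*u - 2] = 16*u - 3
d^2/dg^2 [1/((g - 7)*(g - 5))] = 2*((g - 7)^2 + (g - 7)*(g - 5) + (g - 5)^2)/((g - 7)^3*(g - 5)^3)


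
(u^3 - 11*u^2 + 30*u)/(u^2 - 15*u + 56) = u*(u^2 - 11*u + 30)/(u^2 - 15*u + 56)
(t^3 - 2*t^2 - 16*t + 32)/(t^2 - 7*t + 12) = (t^2 + 2*t - 8)/(t - 3)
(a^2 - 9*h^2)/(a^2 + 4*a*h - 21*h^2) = (a + 3*h)/(a + 7*h)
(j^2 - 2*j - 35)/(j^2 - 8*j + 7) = (j + 5)/(j - 1)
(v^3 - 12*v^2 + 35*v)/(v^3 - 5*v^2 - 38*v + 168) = v*(v - 5)/(v^2 + 2*v - 24)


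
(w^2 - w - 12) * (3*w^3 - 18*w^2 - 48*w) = 3*w^5 - 21*w^4 - 66*w^3 + 264*w^2 + 576*w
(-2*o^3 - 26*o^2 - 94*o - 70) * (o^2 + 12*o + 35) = -2*o^5 - 50*o^4 - 476*o^3 - 2108*o^2 - 4130*o - 2450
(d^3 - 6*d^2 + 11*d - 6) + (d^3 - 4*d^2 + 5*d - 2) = 2*d^3 - 10*d^2 + 16*d - 8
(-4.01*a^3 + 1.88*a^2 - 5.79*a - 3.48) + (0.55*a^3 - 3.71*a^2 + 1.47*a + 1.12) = -3.46*a^3 - 1.83*a^2 - 4.32*a - 2.36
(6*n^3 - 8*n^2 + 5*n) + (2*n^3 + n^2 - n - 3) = 8*n^3 - 7*n^2 + 4*n - 3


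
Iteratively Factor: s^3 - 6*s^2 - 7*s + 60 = (s - 4)*(s^2 - 2*s - 15) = (s - 4)*(s + 3)*(s - 5)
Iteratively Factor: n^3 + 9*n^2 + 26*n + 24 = (n + 4)*(n^2 + 5*n + 6) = (n + 3)*(n + 4)*(n + 2)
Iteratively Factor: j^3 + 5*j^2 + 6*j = (j)*(j^2 + 5*j + 6) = j*(j + 2)*(j + 3)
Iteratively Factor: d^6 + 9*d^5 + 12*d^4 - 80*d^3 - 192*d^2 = (d + 4)*(d^5 + 5*d^4 - 8*d^3 - 48*d^2) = (d - 3)*(d + 4)*(d^4 + 8*d^3 + 16*d^2) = d*(d - 3)*(d + 4)*(d^3 + 8*d^2 + 16*d) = d^2*(d - 3)*(d + 4)*(d^2 + 8*d + 16) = d^2*(d - 3)*(d + 4)^2*(d + 4)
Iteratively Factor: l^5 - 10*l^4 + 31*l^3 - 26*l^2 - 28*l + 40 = (l - 2)*(l^4 - 8*l^3 + 15*l^2 + 4*l - 20) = (l - 2)*(l + 1)*(l^3 - 9*l^2 + 24*l - 20) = (l - 5)*(l - 2)*(l + 1)*(l^2 - 4*l + 4) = (l - 5)*(l - 2)^2*(l + 1)*(l - 2)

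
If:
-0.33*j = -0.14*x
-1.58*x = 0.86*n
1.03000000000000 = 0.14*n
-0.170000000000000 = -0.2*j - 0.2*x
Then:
No Solution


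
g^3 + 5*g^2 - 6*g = g*(g - 1)*(g + 6)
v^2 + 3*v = v*(v + 3)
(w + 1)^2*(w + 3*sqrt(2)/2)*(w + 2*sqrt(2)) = w^4 + 2*w^3 + 7*sqrt(2)*w^3/2 + 7*w^2 + 7*sqrt(2)*w^2 + 7*sqrt(2)*w/2 + 12*w + 6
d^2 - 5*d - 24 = (d - 8)*(d + 3)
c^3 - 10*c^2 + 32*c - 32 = (c - 4)^2*(c - 2)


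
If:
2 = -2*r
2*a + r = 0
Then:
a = 1/2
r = -1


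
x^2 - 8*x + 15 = (x - 5)*(x - 3)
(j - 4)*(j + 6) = j^2 + 2*j - 24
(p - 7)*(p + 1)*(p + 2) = p^3 - 4*p^2 - 19*p - 14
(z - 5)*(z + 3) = z^2 - 2*z - 15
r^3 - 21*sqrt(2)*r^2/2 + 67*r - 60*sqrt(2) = (r - 5*sqrt(2))*(r - 4*sqrt(2))*(r - 3*sqrt(2)/2)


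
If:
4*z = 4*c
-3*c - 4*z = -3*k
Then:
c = z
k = 7*z/3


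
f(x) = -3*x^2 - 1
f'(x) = -6*x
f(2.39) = -18.14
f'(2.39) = -14.34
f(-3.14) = -30.58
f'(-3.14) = 18.84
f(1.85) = -11.27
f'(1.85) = -11.10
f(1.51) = -7.84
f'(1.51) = -9.06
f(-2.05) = -13.61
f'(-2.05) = 12.30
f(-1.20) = -5.32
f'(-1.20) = 7.20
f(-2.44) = -18.86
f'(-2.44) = 14.64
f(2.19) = -15.39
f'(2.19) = -13.14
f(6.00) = -109.00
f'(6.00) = -36.00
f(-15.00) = -676.00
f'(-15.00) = 90.00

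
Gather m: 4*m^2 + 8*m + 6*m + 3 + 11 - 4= 4*m^2 + 14*m + 10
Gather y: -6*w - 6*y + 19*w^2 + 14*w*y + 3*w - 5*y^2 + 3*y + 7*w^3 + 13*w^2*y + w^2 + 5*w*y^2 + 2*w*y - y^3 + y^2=7*w^3 + 20*w^2 - 3*w - y^3 + y^2*(5*w - 4) + y*(13*w^2 + 16*w - 3)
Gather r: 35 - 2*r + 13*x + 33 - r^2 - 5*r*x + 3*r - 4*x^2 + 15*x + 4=-r^2 + r*(1 - 5*x) - 4*x^2 + 28*x + 72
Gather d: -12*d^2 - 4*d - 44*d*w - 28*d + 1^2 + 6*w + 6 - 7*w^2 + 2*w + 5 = -12*d^2 + d*(-44*w - 32) - 7*w^2 + 8*w + 12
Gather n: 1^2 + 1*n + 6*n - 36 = 7*n - 35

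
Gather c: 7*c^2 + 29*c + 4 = 7*c^2 + 29*c + 4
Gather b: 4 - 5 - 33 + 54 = 20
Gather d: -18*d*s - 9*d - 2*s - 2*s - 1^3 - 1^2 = d*(-18*s - 9) - 4*s - 2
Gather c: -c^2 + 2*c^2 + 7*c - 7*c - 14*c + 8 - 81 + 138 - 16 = c^2 - 14*c + 49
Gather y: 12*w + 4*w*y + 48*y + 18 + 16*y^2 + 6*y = 12*w + 16*y^2 + y*(4*w + 54) + 18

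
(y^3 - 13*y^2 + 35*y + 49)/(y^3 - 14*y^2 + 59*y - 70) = (y^2 - 6*y - 7)/(y^2 - 7*y + 10)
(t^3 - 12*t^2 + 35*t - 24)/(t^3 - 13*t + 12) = (t - 8)/(t + 4)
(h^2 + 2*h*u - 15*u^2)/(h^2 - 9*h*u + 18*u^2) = (-h - 5*u)/(-h + 6*u)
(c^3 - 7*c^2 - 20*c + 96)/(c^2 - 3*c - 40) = (c^2 + c - 12)/(c + 5)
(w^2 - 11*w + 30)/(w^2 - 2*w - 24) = (w - 5)/(w + 4)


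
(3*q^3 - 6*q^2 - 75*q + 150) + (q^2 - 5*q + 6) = 3*q^3 - 5*q^2 - 80*q + 156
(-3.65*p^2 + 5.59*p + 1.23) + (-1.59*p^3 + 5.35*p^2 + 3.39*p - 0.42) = -1.59*p^3 + 1.7*p^2 + 8.98*p + 0.81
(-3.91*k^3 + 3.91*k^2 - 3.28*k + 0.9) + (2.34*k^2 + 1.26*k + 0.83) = -3.91*k^3 + 6.25*k^2 - 2.02*k + 1.73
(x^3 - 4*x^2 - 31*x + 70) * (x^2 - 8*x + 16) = x^5 - 12*x^4 + 17*x^3 + 254*x^2 - 1056*x + 1120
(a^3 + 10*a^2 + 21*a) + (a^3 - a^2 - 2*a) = 2*a^3 + 9*a^2 + 19*a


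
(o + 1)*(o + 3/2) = o^2 + 5*o/2 + 3/2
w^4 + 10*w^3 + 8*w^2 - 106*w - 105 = (w - 3)*(w + 1)*(w + 5)*(w + 7)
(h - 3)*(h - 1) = h^2 - 4*h + 3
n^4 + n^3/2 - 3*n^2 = n^2*(n - 3/2)*(n + 2)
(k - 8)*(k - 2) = k^2 - 10*k + 16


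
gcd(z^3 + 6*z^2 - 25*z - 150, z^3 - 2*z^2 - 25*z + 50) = z^2 - 25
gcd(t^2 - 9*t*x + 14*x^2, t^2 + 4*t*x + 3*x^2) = 1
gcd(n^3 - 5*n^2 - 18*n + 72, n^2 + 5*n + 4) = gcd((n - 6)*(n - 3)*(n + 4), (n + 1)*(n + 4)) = n + 4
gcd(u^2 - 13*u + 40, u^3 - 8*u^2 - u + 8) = u - 8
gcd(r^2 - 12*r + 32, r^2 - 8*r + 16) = r - 4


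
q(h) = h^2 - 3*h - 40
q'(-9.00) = -21.00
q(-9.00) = 68.00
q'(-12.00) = -27.00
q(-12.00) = 140.00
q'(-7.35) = -17.70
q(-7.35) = 36.07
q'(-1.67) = -6.34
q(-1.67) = -32.20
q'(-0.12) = -3.24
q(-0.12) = -39.63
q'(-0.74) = -4.48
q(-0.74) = -37.23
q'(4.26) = 5.52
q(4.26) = -34.63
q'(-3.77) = -10.54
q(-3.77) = -14.48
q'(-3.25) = -9.50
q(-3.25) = -19.69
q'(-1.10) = -5.20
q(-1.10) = -35.49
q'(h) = 2*h - 3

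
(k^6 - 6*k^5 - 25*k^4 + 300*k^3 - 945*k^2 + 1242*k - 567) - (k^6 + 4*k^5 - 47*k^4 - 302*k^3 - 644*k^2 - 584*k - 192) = -10*k^5 + 22*k^4 + 602*k^3 - 301*k^2 + 1826*k - 375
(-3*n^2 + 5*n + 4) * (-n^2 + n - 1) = 3*n^4 - 8*n^3 + 4*n^2 - n - 4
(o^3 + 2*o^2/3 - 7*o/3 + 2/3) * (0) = 0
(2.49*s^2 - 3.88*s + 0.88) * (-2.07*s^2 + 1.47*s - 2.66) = -5.1543*s^4 + 11.6919*s^3 - 14.1486*s^2 + 11.6144*s - 2.3408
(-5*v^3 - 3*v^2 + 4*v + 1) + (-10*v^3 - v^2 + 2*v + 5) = -15*v^3 - 4*v^2 + 6*v + 6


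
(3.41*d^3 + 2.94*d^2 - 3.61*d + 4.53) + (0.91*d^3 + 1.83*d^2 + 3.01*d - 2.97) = 4.32*d^3 + 4.77*d^2 - 0.6*d + 1.56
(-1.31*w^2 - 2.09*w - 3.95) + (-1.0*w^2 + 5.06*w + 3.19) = -2.31*w^2 + 2.97*w - 0.76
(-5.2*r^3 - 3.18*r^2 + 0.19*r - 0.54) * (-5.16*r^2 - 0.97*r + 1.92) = 26.832*r^5 + 21.4528*r^4 - 7.8798*r^3 - 3.5035*r^2 + 0.8886*r - 1.0368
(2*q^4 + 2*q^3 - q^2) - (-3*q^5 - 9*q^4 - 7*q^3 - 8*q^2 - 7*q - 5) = 3*q^5 + 11*q^4 + 9*q^3 + 7*q^2 + 7*q + 5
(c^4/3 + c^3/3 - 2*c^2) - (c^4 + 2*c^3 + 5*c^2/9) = -2*c^4/3 - 5*c^3/3 - 23*c^2/9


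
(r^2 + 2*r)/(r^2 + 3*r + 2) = r/(r + 1)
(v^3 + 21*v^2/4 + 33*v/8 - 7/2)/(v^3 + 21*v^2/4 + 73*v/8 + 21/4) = (2*v^2 + 7*v - 4)/(2*v^2 + 7*v + 6)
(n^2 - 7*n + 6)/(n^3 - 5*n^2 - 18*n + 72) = (n - 1)/(n^2 + n - 12)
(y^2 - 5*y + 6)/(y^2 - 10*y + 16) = (y - 3)/(y - 8)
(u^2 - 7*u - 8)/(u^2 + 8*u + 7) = (u - 8)/(u + 7)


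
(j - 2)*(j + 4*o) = j^2 + 4*j*o - 2*j - 8*o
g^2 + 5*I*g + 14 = (g - 2*I)*(g + 7*I)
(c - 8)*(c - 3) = c^2 - 11*c + 24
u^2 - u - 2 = (u - 2)*(u + 1)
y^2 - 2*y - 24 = (y - 6)*(y + 4)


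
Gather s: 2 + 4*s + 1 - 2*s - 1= 2*s + 2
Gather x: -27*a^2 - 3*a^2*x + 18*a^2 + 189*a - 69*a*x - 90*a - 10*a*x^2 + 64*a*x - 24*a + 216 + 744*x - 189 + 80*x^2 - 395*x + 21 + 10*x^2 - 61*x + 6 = -9*a^2 + 75*a + x^2*(90 - 10*a) + x*(-3*a^2 - 5*a + 288) + 54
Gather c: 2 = 2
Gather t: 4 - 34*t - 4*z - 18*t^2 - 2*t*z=-18*t^2 + t*(-2*z - 34) - 4*z + 4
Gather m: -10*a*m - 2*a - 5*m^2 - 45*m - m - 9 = -2*a - 5*m^2 + m*(-10*a - 46) - 9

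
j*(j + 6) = j^2 + 6*j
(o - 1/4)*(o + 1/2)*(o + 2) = o^3 + 9*o^2/4 + 3*o/8 - 1/4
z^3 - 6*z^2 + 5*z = z*(z - 5)*(z - 1)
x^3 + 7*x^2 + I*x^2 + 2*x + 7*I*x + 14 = (x + 7)*(x - I)*(x + 2*I)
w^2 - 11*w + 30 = (w - 6)*(w - 5)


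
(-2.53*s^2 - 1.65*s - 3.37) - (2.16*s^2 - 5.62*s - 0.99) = -4.69*s^2 + 3.97*s - 2.38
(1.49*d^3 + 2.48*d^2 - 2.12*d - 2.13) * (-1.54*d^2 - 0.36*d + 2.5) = -2.2946*d^5 - 4.3556*d^4 + 6.097*d^3 + 10.2434*d^2 - 4.5332*d - 5.325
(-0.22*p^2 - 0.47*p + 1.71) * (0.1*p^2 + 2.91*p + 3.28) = -0.022*p^4 - 0.6872*p^3 - 1.9183*p^2 + 3.4345*p + 5.6088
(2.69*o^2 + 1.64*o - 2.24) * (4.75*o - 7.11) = 12.7775*o^3 - 11.3359*o^2 - 22.3004*o + 15.9264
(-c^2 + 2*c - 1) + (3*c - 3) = -c^2 + 5*c - 4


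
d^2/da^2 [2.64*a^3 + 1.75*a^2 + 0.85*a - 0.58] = 15.84*a + 3.5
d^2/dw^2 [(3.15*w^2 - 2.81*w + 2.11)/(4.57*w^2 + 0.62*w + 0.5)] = (-135.223558*w^3 + 221.216334*w^2 + 74.395944*w - 4.703332)/(95.443993*w^6 + 38.845914*w^5 + 36.597474*w^4 + 8.738528*w^3 + 4.0041*w^2 + 0.465*w + 0.125)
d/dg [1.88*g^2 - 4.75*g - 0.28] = 3.76*g - 4.75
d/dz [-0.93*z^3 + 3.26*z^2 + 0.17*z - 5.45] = -2.79*z^2 + 6.52*z + 0.17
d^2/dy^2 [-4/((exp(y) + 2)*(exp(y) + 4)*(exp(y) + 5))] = (-36*exp(5*y) - 484*exp(4*y) - 2240*exp(3*y) - 3576*exp(2*y) + 1264*exp(y) + 6080)*exp(y)/(exp(9*y) + 33*exp(8*y) + 477*exp(7*y) + 3959*exp(6*y) + 20766*exp(5*y) + 71292*exp(4*y) + 159992*exp(3*y) + 226080*exp(2*y) + 182400*exp(y) + 64000)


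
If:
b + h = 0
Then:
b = -h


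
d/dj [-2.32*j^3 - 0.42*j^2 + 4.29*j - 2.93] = -6.96*j^2 - 0.84*j + 4.29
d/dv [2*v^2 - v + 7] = 4*v - 1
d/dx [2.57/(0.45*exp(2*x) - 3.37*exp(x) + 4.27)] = (8.6609 - 2.313*exp(x))*exp(x)/(0.45*exp(2*x) - 3.37*exp(x) + 4.27)^2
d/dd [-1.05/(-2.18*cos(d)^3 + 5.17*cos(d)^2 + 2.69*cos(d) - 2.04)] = (6.867*cos(d)^2 - 10.857*cos(d) - 2.8245)*sin(d)/(2.18*cos(d)^3 - 5.17*cos(d)^2 - 2.69*cos(d) + 2.04)^2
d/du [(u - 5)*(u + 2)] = 2*u - 3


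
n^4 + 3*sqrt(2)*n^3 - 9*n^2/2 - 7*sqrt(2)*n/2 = n*(n - sqrt(2))*(n + sqrt(2)/2)*(n + 7*sqrt(2)/2)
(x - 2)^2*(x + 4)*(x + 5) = x^4 + 5*x^3 - 12*x^2 - 44*x + 80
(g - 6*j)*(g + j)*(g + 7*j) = g^3 + 2*g^2*j - 41*g*j^2 - 42*j^3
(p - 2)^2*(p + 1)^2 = p^4 - 2*p^3 - 3*p^2 + 4*p + 4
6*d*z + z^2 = z*(6*d + z)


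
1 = 1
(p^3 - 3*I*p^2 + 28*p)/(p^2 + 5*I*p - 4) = p*(p - 7*I)/(p + I)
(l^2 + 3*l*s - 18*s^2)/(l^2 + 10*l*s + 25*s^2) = (l^2 + 3*l*s - 18*s^2)/(l^2 + 10*l*s + 25*s^2)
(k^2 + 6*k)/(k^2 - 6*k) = (k + 6)/(k - 6)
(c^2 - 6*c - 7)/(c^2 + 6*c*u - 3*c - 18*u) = (c^2 - 6*c - 7)/(c^2 + 6*c*u - 3*c - 18*u)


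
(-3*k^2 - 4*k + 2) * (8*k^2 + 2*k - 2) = -24*k^4 - 38*k^3 + 14*k^2 + 12*k - 4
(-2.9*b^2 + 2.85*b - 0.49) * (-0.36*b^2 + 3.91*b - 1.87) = 1.044*b^4 - 12.365*b^3 + 16.7429*b^2 - 7.2454*b + 0.9163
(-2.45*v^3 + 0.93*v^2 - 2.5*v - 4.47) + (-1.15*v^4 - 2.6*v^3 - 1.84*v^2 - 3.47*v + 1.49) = -1.15*v^4 - 5.05*v^3 - 0.91*v^2 - 5.97*v - 2.98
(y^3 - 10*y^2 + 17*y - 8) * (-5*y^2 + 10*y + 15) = -5*y^5 + 60*y^4 - 170*y^3 + 60*y^2 + 175*y - 120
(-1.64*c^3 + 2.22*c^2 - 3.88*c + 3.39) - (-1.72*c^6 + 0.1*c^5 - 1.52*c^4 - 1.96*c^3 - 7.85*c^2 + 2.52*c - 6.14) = 1.72*c^6 - 0.1*c^5 + 1.52*c^4 + 0.32*c^3 + 10.07*c^2 - 6.4*c + 9.53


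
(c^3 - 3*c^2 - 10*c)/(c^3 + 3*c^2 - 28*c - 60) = c/(c + 6)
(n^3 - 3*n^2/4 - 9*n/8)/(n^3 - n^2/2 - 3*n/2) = (n + 3/4)/(n + 1)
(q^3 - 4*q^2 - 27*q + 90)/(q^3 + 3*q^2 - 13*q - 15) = (q - 6)/(q + 1)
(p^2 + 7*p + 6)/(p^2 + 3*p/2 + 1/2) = 2*(p + 6)/(2*p + 1)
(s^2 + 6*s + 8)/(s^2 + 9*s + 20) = (s + 2)/(s + 5)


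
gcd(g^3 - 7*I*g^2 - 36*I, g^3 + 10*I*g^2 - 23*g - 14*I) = g + 2*I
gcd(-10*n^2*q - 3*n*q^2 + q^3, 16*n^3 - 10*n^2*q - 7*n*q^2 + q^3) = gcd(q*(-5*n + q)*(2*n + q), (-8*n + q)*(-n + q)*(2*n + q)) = 2*n + q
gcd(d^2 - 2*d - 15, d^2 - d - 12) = d + 3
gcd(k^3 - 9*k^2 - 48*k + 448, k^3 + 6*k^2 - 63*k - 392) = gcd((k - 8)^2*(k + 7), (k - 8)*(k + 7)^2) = k^2 - k - 56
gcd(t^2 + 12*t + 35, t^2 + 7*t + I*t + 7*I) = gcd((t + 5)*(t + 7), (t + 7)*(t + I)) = t + 7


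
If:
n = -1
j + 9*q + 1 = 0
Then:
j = -9*q - 1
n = -1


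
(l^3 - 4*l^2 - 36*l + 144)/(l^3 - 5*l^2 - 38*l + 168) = (l - 6)/(l - 7)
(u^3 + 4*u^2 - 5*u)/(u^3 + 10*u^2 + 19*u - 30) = u/(u + 6)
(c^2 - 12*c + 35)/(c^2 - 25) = (c - 7)/(c + 5)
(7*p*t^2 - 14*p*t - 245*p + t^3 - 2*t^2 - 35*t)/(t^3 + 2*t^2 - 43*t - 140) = (7*p + t)/(t + 4)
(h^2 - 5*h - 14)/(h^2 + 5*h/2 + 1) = 2*(h - 7)/(2*h + 1)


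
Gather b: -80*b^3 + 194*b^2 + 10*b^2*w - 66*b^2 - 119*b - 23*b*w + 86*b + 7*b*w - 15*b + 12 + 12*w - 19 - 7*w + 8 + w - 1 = -80*b^3 + b^2*(10*w + 128) + b*(-16*w - 48) + 6*w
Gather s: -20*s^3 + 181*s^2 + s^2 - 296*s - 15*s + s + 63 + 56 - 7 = -20*s^3 + 182*s^2 - 310*s + 112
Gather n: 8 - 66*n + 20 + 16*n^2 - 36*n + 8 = 16*n^2 - 102*n + 36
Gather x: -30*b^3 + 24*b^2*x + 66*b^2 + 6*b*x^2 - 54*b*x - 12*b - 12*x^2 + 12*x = -30*b^3 + 66*b^2 - 12*b + x^2*(6*b - 12) + x*(24*b^2 - 54*b + 12)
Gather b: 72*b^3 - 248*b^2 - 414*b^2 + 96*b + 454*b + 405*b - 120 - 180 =72*b^3 - 662*b^2 + 955*b - 300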